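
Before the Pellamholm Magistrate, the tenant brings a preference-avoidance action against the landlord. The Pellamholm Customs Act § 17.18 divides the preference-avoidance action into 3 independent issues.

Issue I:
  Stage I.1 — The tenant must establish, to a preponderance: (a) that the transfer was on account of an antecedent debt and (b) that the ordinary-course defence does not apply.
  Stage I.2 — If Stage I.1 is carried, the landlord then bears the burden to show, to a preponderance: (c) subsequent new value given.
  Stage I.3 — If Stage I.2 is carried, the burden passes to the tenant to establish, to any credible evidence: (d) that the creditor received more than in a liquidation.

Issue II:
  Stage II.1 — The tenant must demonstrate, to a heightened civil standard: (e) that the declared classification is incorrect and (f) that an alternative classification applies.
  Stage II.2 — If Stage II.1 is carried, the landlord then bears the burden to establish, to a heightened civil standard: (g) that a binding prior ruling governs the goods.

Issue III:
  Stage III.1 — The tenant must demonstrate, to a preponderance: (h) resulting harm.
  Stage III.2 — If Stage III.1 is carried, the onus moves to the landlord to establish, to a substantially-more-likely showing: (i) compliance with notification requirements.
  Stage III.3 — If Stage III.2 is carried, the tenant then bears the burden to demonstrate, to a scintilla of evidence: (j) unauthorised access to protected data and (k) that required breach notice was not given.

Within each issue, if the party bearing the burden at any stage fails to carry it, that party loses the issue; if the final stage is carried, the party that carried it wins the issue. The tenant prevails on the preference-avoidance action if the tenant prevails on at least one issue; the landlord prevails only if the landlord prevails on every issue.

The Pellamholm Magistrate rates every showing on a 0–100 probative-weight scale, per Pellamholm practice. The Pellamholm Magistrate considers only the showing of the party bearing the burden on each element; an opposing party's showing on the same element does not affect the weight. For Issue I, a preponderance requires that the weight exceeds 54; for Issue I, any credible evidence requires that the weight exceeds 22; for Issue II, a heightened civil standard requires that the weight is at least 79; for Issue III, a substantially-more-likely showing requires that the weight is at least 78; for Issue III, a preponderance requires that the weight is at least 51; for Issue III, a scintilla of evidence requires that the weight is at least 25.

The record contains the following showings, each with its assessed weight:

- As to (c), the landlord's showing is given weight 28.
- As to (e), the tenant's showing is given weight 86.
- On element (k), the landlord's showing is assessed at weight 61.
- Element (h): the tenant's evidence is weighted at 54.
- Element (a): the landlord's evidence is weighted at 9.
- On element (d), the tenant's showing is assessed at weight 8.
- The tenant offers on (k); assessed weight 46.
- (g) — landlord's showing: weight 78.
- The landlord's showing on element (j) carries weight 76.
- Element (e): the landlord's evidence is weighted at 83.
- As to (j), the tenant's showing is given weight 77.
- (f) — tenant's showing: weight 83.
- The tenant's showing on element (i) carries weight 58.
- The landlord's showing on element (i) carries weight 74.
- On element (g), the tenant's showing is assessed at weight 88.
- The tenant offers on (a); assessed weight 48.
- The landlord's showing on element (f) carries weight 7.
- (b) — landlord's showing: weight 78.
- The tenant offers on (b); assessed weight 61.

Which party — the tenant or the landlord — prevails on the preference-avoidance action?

tenant

— Issue I —
Stage I.1 — burden on tenant; standard: a preponderance (weight exceeds 54).
    (a): 48 (landlord's 9 disregarded) ≤ 54 [not met]
    (b): 61 (landlord's 78 disregarded) > 54 [met]
  Not every element is met, so the tenant fails to carry Stage I.1.
The landlord prevails on this issue.
— Issue II —
Stage II.1 (tenant, a heightened civil standard, weight is at least 79): (e) 86 (landlord's 83 disregarded) ≥ 79 — meets; (f) 83 (landlord's 7 disregarded) ≥ 79 — meets.
  The tenant carries Stage II.1; the landlord now bears the burden.
Stage II.2 (landlord, a heightened civil standard, weight is at least 79): (g) 78 (tenant's 88 disregarded) < 79 — fails.
  The landlord does not carry Stage II.2.
So the tenant prevails on this issue.
— Issue III —
Stage III.1 — burden on tenant; standard: a preponderance (weight is at least 51).
    (h): 54 ≥ 51 [met]
  All elements met. The burden passes to the landlord.
Stage III.2 — burden on landlord; standard: a substantially-more-likely showing (weight is at least 78).
    (i): 74 (tenant's 58 disregarded) < 78 [not met]
  Not every element is met, so the landlord fails to carry Stage III.2.
The analysis ends at Stage III.2; the tenant prevails on this issue.
Per-issue: Issue I → landlord; Issue II → tenant; Issue III → tenant. The tenant must prevail on at least one issue; overall, the tenant prevails.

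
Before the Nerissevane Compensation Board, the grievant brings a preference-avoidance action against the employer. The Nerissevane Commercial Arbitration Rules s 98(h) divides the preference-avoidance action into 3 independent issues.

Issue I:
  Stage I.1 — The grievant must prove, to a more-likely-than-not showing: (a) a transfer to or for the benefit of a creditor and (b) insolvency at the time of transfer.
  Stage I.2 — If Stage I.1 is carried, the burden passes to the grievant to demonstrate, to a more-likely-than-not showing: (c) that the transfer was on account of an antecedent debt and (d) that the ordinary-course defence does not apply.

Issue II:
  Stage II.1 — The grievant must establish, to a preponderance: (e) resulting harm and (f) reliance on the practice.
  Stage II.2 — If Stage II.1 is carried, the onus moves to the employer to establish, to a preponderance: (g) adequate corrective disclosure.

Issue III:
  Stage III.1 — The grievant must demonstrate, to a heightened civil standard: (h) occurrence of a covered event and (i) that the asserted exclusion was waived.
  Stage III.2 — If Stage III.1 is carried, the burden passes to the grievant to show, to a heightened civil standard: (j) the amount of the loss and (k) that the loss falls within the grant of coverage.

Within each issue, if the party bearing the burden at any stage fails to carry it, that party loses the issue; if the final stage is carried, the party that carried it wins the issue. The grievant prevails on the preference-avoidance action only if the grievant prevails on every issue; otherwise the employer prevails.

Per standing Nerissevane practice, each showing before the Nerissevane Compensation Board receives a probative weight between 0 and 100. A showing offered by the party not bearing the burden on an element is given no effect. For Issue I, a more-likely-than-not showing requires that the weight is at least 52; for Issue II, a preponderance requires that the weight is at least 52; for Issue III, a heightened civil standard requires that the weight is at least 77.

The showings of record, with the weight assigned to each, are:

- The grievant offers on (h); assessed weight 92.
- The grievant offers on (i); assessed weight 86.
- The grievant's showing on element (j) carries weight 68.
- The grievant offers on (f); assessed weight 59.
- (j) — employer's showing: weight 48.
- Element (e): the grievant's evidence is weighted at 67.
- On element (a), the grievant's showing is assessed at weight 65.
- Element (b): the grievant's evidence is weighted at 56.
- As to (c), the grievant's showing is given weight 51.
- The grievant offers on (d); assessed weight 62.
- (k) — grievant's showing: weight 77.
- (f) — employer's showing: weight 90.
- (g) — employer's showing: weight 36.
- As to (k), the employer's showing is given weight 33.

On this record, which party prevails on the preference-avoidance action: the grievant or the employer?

— Issue I —
Stage I.1 — burden on grievant; standard: a more-likely-than-not showing (weight is at least 52).
    (a): 65 ≥ 52 [met]
    (b): 56 ≥ 52 [met]
  Stage I.1 carried; the burden remains with the grievant.
Stage I.2 — burden on grievant; standard: a more-likely-than-not showing (weight is at least 52).
    (c): 51 < 52 [not met]
    (d): 62 ≥ 52 [met]
  Not every element is met, so the grievant fails to carry Stage I.2.
So the employer prevails on this issue.
— Issue II —
Stage II.1 (grievant, a preponderance, weight is at least 52): (e) 67 ≥ 52 — meets; (f) 59 (employer's 90 disregarded) ≥ 52 — meets.
  The grievant carries Stage II.1; the employer now bears the burden.
Stage II.2 (employer, a preponderance, weight is at least 52): (g) 36 < 52 — fails.
  The employer does not carry Stage II.2.
The grievant prevails on this issue.
— Issue III —
Stage III.1 (grievant, a heightened civil standard, weight is at least 77): (h) 92 ≥ 77 — meets; (i) 86 ≥ 77 — meets.
  Stage III.1 is satisfied; the grievant continues to bear the burden.
Stage III.2 (grievant, a heightened civil standard, weight is at least 77): (j) 68 (employer's 48 disregarded) < 77 — fails; (k) 77 (employer's 33 disregarded) ≥ 77 — meets.
  Not every element is met, so the grievant fails to carry Stage III.2.
The analysis ends at Stage III.2; the employer prevails on this issue.
Per-issue: Issue I → employer; Issue II → grievant; Issue III → employer. The grievant must prevail on every issue; overall, the employer prevails.

employer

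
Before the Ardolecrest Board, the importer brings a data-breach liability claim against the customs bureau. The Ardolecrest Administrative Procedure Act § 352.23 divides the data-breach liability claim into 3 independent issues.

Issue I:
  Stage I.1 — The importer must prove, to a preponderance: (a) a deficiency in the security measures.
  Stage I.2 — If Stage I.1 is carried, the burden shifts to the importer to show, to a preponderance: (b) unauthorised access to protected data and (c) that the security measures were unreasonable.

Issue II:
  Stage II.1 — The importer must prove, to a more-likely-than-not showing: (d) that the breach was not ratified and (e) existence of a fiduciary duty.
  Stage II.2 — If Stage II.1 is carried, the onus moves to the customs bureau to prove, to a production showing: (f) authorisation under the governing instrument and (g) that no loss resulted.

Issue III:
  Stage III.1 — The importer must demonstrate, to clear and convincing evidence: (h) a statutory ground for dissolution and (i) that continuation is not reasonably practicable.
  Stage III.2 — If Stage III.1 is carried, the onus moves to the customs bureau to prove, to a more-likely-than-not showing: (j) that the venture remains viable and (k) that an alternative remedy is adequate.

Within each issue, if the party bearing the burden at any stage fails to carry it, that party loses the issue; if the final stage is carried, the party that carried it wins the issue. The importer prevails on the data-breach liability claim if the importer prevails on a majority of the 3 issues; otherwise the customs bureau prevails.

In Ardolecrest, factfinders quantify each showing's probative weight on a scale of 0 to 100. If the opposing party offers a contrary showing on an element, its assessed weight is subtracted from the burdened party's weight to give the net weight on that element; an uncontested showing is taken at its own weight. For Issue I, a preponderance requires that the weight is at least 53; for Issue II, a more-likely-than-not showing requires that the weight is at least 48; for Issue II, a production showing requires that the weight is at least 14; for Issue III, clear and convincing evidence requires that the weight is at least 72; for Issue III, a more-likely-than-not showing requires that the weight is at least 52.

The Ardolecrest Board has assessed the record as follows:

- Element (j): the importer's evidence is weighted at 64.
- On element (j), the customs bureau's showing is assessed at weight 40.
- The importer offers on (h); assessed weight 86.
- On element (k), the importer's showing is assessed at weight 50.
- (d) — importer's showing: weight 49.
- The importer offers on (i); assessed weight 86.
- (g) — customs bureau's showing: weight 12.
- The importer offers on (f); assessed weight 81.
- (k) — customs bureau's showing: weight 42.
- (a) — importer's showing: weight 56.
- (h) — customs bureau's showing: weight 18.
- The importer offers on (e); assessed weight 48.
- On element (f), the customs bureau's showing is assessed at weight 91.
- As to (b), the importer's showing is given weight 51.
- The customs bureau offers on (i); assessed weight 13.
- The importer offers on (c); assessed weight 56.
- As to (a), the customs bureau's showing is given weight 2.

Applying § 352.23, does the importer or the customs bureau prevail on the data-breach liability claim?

customs bureau

— Issue I —
Stage I.1 (importer, a preponderance, weight is at least 53): (a) net 56−2=54 ≥ 53 — meets.
  Stage I.1 carried; the burden remains with the importer.
Stage I.2 (importer, a preponderance, weight is at least 53): (b) 51 < 53 — fails; (c) 56 ≥ 53 — meets.
  Not every element is met, so the importer fails to carry Stage I.2.
So the customs bureau prevails on this issue.
— Issue II —
Stage II.1 (importer, a more-likely-than-not showing, weight is at least 48): (d) 49 ≥ 48 — meets; (e) 48 ≥ 48 — meets.
  All elements met. The burden passes to the customs bureau.
Stage II.2 (customs bureau, a production showing, weight is at least 14): (f) net 91−81=10 < 14 — fails; (g) 12 < 14 — fails.
  Stage II.2 not carried; the customs bureau fails its burden.
So the importer prevails on this issue.
— Issue III —
Stage III.1 (importer, clear and convincing evidence, weight is at least 72): (h) net 86−18=68 < 72 — fails; (i) net 86−13=73 ≥ 72 — meets.
  The importer does not carry Stage III.1.
The customs bureau prevails on this issue.
Per-issue: Issue I → customs bureau; Issue II → importer; Issue III → customs bureau. The importer must prevail on a majority of issues; overall, the customs bureau prevails.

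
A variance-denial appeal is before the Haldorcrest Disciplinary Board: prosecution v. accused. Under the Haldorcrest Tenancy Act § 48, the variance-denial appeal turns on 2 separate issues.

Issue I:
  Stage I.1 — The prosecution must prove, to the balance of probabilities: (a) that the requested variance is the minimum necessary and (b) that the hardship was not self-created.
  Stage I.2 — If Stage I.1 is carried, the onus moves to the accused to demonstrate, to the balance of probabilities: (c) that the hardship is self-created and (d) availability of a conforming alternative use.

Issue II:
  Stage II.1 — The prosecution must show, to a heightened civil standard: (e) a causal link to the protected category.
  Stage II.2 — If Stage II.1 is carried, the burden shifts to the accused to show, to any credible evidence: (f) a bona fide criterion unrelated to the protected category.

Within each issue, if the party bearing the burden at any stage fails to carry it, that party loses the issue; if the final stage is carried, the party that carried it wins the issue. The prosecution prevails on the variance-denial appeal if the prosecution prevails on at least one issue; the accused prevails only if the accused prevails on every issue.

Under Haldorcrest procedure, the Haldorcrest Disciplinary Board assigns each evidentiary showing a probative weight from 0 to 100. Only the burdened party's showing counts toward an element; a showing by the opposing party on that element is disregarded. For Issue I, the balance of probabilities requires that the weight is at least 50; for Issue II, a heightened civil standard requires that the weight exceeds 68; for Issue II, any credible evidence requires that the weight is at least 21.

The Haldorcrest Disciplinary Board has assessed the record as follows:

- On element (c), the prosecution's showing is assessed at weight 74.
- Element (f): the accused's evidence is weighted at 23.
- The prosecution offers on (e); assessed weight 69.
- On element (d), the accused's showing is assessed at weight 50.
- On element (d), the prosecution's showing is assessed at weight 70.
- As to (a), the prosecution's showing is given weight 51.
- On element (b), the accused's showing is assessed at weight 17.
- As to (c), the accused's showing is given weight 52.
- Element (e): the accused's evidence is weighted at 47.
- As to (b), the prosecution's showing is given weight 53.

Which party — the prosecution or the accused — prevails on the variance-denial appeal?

— Issue I —
At Stage I.1 the prosecution must meet the balance of probabilities (weight is at least 50): on (a) the weight is 51, ≥ 50, so (a) meets the standard; on (b) the weight is 53 (the accused's 17 is given no effect), ≥ 50, so (b) meets the standard.
  The prosecution carries Stage I.1; the accused now bears the burden.
At Stage I.2 the accused must meet the balance of probabilities (weight is at least 50): on (c) the weight is 52 (the prosecution's 74 is given no effect), ≥ 50, so (c) meets the standard; on (d) the weight is 50 (the prosecution's 70 is given no effect), ≥ 50, so (d) meets the standard.
  Stage I.2 carried; the final stage is satisfied.
With every stage satisfied, the accused prevails on this issue.
— Issue II —
Stage II.1 (prosecution, a heightened civil standard, weight exceeds 68): (e) 69 (accused's 47 disregarded) > 68 — meets.
  Stage II.1 is satisfied; the onus moves to the accused.
Stage II.2 (accused, any credible evidence, weight is at least 21): (f) 23 ≥ 21 — meets.
  The accused carries the last stage.
Every stage carried; the accused prevails on this issue.
Per-issue: Issue I → accused; Issue II → accused. The prosecution must prevail on at least one issue; overall, the accused prevails.

accused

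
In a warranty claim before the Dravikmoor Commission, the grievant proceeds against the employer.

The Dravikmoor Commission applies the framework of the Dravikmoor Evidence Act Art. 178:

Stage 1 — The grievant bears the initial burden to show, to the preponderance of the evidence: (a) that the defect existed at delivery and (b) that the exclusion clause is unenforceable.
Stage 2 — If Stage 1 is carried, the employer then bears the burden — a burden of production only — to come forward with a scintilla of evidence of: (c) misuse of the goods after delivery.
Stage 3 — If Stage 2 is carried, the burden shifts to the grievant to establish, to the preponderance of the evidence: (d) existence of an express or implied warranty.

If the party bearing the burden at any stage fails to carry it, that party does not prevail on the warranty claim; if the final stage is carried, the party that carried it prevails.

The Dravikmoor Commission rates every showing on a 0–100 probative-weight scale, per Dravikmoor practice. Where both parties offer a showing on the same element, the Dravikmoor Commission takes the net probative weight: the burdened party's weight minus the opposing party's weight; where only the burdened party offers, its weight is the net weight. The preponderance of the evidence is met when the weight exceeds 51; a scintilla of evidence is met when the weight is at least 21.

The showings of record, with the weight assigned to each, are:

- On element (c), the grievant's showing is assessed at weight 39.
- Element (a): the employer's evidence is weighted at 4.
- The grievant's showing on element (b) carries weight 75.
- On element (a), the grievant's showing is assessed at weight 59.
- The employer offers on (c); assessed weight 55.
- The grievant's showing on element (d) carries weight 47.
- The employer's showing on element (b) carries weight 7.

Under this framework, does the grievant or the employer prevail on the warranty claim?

grievant

Stage 1 — burden on grievant; standard: the preponderance of the evidence (weight exceeds 51).
    (a): 59 − 4 = 55 > 51 [met]
    (b): 75 − 7 = 68 > 51 [met]
  All elements met. The burden passes to the employer.
Stage 2 — burden on employer; standard: a scintilla of evidence (weight is at least 21).
    (c): 55 − 39 = 16 < 21 [not met]
  Stage 2 not carried; the employer fails its burden.
The grievant prevails.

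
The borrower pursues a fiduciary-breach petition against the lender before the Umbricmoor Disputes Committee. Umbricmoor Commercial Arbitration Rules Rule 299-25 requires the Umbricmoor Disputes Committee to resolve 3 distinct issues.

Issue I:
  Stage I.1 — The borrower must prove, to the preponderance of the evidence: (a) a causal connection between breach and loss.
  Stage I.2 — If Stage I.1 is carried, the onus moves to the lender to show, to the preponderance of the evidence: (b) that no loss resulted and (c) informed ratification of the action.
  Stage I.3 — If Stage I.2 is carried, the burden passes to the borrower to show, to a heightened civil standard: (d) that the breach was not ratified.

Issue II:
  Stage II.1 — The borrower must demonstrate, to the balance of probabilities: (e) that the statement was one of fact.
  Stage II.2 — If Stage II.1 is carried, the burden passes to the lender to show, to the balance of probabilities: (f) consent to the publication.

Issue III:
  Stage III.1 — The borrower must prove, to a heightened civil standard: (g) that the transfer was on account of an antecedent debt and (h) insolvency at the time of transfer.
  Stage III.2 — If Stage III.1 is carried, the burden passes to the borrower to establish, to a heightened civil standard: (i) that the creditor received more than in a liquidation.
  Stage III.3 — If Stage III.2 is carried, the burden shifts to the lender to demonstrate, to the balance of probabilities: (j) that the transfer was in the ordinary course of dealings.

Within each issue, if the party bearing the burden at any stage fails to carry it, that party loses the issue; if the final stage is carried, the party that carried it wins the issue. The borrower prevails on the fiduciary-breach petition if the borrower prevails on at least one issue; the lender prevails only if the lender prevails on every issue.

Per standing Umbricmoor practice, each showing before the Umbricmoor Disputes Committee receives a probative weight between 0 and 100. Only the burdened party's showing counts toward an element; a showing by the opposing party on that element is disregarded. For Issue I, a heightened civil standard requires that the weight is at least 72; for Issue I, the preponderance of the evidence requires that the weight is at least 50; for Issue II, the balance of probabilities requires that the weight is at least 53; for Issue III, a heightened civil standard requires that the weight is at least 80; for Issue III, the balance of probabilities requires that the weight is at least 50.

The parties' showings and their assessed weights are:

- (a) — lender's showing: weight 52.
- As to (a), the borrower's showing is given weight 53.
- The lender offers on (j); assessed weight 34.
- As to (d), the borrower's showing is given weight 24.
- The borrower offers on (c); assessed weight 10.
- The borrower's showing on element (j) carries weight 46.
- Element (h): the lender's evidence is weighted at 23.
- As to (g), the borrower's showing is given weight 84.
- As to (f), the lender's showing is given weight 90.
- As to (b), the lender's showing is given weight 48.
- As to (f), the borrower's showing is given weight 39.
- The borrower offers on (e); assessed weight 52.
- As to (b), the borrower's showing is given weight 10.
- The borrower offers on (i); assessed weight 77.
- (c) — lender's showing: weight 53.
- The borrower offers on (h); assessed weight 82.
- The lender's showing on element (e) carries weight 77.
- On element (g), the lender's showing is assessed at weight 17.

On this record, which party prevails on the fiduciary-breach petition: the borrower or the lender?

borrower

— Issue I —
Stage I.1 — burden on borrower; standard: the preponderance of the evidence (weight is at least 50).
    (a): 53 (lender's 52 disregarded) ≥ 50 [met]
  All elements met. The burden passes to the lender.
Stage I.2 — burden on lender; standard: the preponderance of the evidence (weight is at least 50).
    (b): 48 (borrower's 10 disregarded) < 50 [not met]
    (c): 53 (borrower's 10 disregarded) ≥ 50 [met]
  Stage I.2 not carried; the lender fails its burden.
The analysis ends at Stage I.2; the borrower prevails on this issue.
— Issue II —
At Stage II.1 the borrower must meet the balance of probabilities (weight is at least 53): on (e) the weight is 52 (the lender's 77 is given no effect), < 53, so (e) does not meet the standard.
  The borrower does not carry Stage II.1.
The lender prevails on this issue.
— Issue III —
Stage III.1 — burden on borrower; standard: a heightened civil standard (weight is at least 80).
    (g): 84 (lender's 17 disregarded) ≥ 80 [met]
    (h): 82 (lender's 23 disregarded) ≥ 80 [met]
  All elements met. The borrower retains the burden for Stage III.2.
Stage III.2 — burden on borrower; standard: a heightened civil standard (weight is at least 80).
    (i): 77 < 80 [not met]
  Not every element is met, so the borrower fails to carry Stage III.2.
The lender prevails on this issue.
Per-issue: Issue I → borrower; Issue II → lender; Issue III → lender. The borrower must prevail on at least one issue; overall, the borrower prevails.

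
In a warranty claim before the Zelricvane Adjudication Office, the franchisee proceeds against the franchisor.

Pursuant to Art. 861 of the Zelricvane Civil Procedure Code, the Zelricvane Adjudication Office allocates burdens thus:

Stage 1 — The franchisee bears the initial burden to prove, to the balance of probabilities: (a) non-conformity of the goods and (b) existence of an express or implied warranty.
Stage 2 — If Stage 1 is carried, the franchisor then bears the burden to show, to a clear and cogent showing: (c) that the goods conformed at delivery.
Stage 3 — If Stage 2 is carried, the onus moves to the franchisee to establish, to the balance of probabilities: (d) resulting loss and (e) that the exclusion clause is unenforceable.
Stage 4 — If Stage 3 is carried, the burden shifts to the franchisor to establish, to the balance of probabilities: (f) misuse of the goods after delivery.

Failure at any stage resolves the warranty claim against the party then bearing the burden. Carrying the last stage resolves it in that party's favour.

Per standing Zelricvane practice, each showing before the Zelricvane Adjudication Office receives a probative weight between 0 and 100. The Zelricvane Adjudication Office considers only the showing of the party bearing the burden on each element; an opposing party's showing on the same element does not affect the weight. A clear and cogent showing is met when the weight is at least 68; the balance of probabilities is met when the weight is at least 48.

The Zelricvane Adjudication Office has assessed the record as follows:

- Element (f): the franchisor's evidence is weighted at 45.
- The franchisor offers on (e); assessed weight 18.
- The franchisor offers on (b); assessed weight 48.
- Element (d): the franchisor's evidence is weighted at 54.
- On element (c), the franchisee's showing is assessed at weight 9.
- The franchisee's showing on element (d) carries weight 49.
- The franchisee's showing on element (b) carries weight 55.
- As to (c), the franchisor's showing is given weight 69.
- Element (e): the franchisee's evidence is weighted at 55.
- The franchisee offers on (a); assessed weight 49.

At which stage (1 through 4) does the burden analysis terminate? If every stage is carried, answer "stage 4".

Stage 1 — burden on franchisee; standard: the balance of probabilities (weight is at least 48).
    (a): 49 ≥ 48 [met]
    (b): 55 (franchisor's 48 disregarded) ≥ 48 [met]
  All elements met. The burden passes to the franchisor.
Stage 2 — burden on franchisor; standard: a clear and cogent showing (weight is at least 68).
    (c): 69 (franchisee's 9 disregarded) ≥ 68 [met]
  The franchisor carries Stage 2; the franchisee now bears the burden.
Stage 3 — burden on franchisee; standard: the balance of probabilities (weight is at least 48).
    (d): 49 (franchisor's 54 disregarded) ≥ 48 [met]
    (e): 55 (franchisor's 18 disregarded) ≥ 48 [met]
  All elements met. The burden passes to the franchisor.
Stage 4 — burden on franchisor; standard: the balance of probabilities (weight is at least 48).
    (f): 45 < 48 [not met]
  The franchisor does not carry Stage 4.
The franchisee prevails.

stage 4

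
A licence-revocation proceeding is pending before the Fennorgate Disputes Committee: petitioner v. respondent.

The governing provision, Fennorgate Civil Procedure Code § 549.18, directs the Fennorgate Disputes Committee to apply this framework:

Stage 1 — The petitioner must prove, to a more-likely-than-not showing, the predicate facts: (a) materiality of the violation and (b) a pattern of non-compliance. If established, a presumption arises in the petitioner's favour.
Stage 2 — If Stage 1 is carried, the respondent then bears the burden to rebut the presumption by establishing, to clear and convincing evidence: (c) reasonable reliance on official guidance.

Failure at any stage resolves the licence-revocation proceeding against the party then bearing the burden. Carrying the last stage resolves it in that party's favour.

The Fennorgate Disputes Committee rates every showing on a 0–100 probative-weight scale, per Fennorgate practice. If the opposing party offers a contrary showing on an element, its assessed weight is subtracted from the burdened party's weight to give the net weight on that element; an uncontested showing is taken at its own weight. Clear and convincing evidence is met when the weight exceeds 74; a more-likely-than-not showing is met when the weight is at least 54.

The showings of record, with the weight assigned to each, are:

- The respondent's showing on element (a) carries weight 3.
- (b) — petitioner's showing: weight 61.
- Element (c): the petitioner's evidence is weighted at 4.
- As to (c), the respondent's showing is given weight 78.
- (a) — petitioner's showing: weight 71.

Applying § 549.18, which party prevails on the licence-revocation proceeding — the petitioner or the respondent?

petitioner

Stage 1 (petitioner, a more-likely-than-not showing, weight is at least 54): (a) net 71−3=68 ≥ 54 — meets; (b) 61 ≥ 54 — meets.
  Stage 1 carried; the burden shifts to the respondent.
Stage 2 (respondent, clear and convincing evidence, weight exceeds 74): (c) net 78−4=74 ≤ 74 — fails.
  Stage 2 not carried; the respondent fails its burden.
The petitioner prevails.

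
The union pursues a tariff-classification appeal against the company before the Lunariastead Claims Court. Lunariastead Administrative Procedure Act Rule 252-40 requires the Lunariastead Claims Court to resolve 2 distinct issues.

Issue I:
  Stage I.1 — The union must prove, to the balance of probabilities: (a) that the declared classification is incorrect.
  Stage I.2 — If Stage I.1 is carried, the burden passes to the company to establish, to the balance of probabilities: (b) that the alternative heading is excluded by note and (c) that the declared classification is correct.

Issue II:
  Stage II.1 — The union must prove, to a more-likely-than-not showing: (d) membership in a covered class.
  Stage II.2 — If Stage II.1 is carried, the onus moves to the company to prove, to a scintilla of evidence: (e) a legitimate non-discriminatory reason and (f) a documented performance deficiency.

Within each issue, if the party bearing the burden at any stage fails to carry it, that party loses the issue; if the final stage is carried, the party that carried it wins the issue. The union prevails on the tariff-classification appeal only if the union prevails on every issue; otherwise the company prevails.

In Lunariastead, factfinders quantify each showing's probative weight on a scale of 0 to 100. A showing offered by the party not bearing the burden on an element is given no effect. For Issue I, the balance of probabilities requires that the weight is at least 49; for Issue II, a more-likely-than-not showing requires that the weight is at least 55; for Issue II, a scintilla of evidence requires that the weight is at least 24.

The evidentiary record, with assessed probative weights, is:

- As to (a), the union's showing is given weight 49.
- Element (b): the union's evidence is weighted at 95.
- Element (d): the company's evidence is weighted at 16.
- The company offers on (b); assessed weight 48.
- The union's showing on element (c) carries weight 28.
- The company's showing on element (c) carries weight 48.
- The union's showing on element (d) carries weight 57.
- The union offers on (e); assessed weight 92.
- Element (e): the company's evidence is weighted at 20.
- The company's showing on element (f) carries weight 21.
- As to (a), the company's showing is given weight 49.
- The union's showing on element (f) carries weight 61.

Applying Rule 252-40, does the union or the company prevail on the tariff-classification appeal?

union

— Issue I —
Stage I.1 (union, the balance of probabilities, weight is at least 49): (a) 49 (company's 49 disregarded) ≥ 49 — meets.
  Stage I.1 is satisfied; the onus moves to the company.
Stage I.2 (company, the balance of probabilities, weight is at least 49): (b) 48 (union's 95 disregarded) < 49 — fails; (c) 48 (union's 28 disregarded) < 49 — fails.
  The company does not carry Stage I.2.
So the union prevails on this issue.
— Issue II —
Stage II.1 — burden on union; standard: a more-likely-than-not showing (weight is at least 55).
    (d): 57 (company's 16 disregarded) ≥ 55 [met]
  Stage II.1 carried; the burden shifts to the company.
Stage II.2 — burden on company; standard: a scintilla of evidence (weight is at least 24).
    (e): 20 (union's 92 disregarded) < 24 [not met]
    (f): 21 (union's 61 disregarded) < 24 [not met]
  Stage II.2 not carried; the company fails its burden.
So the union prevails on this issue.
Per-issue: Issue I → union; Issue II → union. The union must prevail on every issue; overall, the union prevails.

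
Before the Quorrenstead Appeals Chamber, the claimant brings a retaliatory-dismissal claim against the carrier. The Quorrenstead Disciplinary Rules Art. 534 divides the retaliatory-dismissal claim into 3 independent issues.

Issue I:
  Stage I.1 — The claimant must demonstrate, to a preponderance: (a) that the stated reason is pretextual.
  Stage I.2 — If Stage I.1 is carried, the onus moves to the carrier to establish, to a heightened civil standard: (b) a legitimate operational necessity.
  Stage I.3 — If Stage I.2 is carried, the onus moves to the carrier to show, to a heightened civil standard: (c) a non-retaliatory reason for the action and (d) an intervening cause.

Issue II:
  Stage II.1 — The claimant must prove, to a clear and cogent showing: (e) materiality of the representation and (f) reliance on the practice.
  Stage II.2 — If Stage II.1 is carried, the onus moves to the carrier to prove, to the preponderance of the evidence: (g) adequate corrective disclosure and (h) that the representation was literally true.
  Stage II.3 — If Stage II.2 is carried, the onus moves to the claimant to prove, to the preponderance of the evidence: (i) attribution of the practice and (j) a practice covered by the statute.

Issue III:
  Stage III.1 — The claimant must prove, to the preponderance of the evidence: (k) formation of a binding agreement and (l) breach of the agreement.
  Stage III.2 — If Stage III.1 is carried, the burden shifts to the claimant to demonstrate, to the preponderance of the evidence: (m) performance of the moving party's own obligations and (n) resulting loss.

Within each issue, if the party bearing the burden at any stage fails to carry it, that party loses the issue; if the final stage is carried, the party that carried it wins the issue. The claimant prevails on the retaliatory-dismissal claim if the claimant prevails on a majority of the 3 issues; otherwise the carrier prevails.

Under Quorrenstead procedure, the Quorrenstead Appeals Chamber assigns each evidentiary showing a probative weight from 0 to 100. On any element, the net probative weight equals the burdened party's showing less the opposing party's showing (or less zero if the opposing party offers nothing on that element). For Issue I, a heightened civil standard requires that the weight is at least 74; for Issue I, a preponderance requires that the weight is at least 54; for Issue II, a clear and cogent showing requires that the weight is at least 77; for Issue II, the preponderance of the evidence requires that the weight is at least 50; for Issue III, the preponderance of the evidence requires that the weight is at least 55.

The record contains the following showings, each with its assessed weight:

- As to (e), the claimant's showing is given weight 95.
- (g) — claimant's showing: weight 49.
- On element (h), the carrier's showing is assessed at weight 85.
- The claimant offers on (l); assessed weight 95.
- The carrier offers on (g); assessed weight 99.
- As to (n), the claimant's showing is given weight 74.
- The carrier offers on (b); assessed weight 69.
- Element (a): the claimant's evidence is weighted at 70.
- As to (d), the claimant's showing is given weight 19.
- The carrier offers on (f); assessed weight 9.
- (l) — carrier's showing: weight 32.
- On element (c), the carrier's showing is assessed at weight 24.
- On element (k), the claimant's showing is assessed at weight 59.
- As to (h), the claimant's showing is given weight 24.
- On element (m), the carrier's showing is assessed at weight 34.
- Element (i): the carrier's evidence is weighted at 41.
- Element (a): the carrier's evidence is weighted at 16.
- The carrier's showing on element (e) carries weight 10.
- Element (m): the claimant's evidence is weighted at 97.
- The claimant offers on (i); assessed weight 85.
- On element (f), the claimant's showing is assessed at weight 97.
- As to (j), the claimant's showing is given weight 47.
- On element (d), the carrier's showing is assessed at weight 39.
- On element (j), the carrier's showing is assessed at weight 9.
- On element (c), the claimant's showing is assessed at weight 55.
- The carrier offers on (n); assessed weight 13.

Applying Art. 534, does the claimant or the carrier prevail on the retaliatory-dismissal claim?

claimant

— Issue I —
Stage I.1 — burden on claimant; standard: a preponderance (weight is at least 54).
    (a): 70 − 16 = 54 ≥ 54 [met]
  Stage I.1 carried; the burden shifts to the carrier.
Stage I.2 — burden on carrier; standard: a heightened civil standard (weight is at least 74).
    (b): 69 < 74 [not met]
  The carrier does not carry Stage I.2.
The claimant prevails on this issue.
— Issue II —
Stage II.1 (claimant, a clear and cogent showing, weight is at least 77): (e) net 95−10=85 ≥ 77 — meets; (f) net 97−9=88 ≥ 77 — meets.
  Stage II.1 carried; the burden shifts to the carrier.
Stage II.2 (carrier, the preponderance of the evidence, weight is at least 50): (g) net 99−49=50 ≥ 50 — meets; (h) net 85−24=61 ≥ 50 — meets.
  Stage II.2 is satisfied; the onus moves to the claimant.
Stage II.3 (claimant, the preponderance of the evidence, weight is at least 50): (i) net 85−41=44 < 50 — fails; (j) net 47−9=38 < 50 — fails.
  Not every element is met, so the claimant fails to carry Stage II.3.
So the carrier prevails on this issue.
— Issue III —
Stage III.1 (claimant, the preponderance of the evidence, weight is at least 55): (k) 59 ≥ 55 — meets; (l) net 95−32=63 ≥ 55 — meets.
  Stage III.1 is satisfied; the claimant continues to bear the burden.
Stage III.2 (claimant, the preponderance of the evidence, weight is at least 55): (m) net 97−34=63 ≥ 55 — meets; (n) net 74−13=61 ≥ 55 — meets.
  The claimant carries the last stage.
All stages carried — the claimant prevails on this issue.
Per-issue: Issue I → claimant; Issue II → carrier; Issue III → claimant. The claimant must prevail on a majority of issues; overall, the claimant prevails.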